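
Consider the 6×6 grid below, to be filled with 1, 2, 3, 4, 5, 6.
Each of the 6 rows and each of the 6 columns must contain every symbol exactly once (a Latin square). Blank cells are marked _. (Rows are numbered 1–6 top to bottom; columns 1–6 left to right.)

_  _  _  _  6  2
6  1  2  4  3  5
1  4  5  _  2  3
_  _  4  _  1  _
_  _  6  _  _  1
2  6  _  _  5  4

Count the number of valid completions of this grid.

Row 1, column 1: eliminating its row and column leaves {3, 4, 5}.
Row 1, column 2: eliminating its row and column leaves {3, 5}.
Row 1, column 3: eliminating its row and column leaves {1, 3}.
Row 1, column 4: eliminating its row and column leaves {1, 3, 5}.
Row 3, column 4: eliminating its row and column leaves {6}.
Row 4, column 1: eliminating its row and column leaves {3, 5}.
Row 4, column 2: eliminating its row and column leaves {2, 3, 5}.
Row 4, column 4: eliminating its row and column leaves {2, 3, 5, 6}.
Row 4, column 6: eliminating its row and column leaves {6}.
Row 5, column 1: eliminating its row and column leaves {3, 4, 5}.
Row 5, column 2: eliminating its row and column leaves {2, 3, 5}.
Row 5, column 4: eliminating its row and column leaves {2, 3, 5}.
Row 5, column 5: eliminating its row and column leaves {4}.
Row 6, column 3: eliminating its row and column leaves {1, 3}.
Row 6, column 4: eliminating its row and column leaves {1, 3}.
Enumerating the assignments across these blanks that avoid any row or column repeat gives 6 completions.

6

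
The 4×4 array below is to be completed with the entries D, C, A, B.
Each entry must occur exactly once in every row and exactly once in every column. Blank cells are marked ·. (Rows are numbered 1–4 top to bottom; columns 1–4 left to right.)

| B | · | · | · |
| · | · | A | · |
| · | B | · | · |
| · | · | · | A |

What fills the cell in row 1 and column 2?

A

Row 1, column 2 is narrowed to {D, C, A}.
If it were D, then row 1, column 4 would be left with no valid symbol.
If it were C, then row 1, column 4 would be left with no valid symbol.
So row 1, column 2 must be A.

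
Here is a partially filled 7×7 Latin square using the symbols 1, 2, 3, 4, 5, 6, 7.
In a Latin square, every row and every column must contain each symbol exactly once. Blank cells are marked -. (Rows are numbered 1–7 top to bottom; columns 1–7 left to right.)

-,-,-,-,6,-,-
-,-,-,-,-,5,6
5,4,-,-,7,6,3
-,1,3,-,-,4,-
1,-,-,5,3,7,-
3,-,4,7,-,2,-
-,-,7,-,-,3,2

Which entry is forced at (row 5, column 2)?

Row 1, column 6: row 1 has {6} and column 6 has {2, 3, 4, 5, 6, 7}, leaving only 1.
Row 5, column 7: row 5 has {1, 3, 5, 7} and column 7 has {2, 3, 6}, leaving only 4.
Row 5, column 2 is narrowed to {2, 6}.
If it were 6, then row 3, column 3 would be left with no valid symbol.
So row 5, column 2 must be 2.

2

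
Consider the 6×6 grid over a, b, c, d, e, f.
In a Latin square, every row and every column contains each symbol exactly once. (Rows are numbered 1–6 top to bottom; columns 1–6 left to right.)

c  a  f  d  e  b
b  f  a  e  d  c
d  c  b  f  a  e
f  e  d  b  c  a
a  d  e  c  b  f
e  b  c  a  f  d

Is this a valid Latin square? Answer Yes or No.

Each row is a permutation of the 6 symbols, and so is each column.

Yes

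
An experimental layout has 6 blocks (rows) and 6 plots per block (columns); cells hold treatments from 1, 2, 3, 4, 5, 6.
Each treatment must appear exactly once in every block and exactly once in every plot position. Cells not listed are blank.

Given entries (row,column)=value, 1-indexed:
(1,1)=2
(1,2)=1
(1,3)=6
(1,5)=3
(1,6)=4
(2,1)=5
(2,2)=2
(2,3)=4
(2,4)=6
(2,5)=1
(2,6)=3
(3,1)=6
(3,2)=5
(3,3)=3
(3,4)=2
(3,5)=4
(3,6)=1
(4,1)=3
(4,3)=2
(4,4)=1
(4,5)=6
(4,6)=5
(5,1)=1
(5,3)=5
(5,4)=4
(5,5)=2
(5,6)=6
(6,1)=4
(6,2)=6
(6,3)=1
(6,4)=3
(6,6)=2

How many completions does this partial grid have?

1

Block 1, plot 4: eliminating its block and plot leaves {5}.
Block 4, plot 2: eliminating its block and plot leaves {4}.
Block 5, plot 2: eliminating its block and plot leaves {3}.
Block 6, plot 5: eliminating its block and plot leaves {5}.
Only one assignment across all blanks avoids any block or plot repeat, giving 1 completion.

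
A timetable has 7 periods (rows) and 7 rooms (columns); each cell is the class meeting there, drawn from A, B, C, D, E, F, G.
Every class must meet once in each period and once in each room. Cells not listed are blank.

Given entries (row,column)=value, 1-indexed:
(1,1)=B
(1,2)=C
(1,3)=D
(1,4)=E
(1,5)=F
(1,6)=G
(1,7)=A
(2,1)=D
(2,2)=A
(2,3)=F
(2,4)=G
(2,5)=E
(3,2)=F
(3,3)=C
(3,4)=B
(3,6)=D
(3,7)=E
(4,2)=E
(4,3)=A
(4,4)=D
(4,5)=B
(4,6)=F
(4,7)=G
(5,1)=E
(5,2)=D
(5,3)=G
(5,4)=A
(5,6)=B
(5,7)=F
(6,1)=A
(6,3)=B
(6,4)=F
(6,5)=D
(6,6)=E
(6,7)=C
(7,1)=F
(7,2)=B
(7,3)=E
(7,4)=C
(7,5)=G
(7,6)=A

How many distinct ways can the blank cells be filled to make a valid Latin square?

1

Period 2, room 6: eliminating its period and room leaves {C}.
Period 2, room 7: eliminating its period and room leaves {B}.
Period 3, room 1: eliminating its period and room leaves {G}.
Period 3, room 5: eliminating its period and room leaves {A}.
Period 4, room 1: eliminating its period and room leaves {C}.
Period 5, room 5: eliminating its period and room leaves {C}.
Period 6, room 2: eliminating its period and room leaves {G}.
Period 7, room 7: eliminating its period and room leaves {D}.
Only one assignment across all blanks avoids any period or room repeat, giving 1 completion.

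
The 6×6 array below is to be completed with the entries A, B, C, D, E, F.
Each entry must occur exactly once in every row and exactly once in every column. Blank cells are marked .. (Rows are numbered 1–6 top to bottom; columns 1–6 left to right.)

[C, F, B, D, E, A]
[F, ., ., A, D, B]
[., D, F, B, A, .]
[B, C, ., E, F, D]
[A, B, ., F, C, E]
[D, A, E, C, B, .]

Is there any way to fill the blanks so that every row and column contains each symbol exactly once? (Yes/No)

Yes

No row or column among the givens repeats a symbol, and propagating forced cells runs into no contradiction.
One valid completion exists (for instance, C F B D E A / F E C A D B / E D F B A C / B C A E F D / A B D F C E / D A E C B F).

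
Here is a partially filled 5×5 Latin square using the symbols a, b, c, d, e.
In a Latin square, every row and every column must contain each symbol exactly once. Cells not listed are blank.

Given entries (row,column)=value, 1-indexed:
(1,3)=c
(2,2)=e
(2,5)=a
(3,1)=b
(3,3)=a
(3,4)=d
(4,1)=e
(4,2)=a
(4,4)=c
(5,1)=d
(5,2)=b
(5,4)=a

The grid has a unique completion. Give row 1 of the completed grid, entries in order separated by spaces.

a d c e b

Row 1, column 1: row 1 has {c} and column 1 has {b, d, e}, leaving only a.
Row 1, column 2: row 1 has {a, c} and column 2 has {a, b, e}, leaving only d.
Row 2, column 1: row 2 has {a, e} and column 1 has {a, b, d, e}, leaving only c.
Row 2, column 4: row 2 has {a, c, e} and column 4 has {a, c, d}, leaving only b.
Row 1, column 4: row 1 has {a, c, d} and column 4 has {a, b, c, d}, leaving only e.
Row 1, column 5: row 1 has {a, c, d, e} and column 5 has {a}, leaving only b.
So row 1 reads: a d c e b.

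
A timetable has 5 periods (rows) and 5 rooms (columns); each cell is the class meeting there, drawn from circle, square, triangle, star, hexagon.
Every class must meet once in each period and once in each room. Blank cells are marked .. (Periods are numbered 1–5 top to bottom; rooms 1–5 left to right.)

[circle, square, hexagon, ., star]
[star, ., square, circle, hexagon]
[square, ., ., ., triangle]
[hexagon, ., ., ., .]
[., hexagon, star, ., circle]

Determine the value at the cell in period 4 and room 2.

circle

Period 1, room 4: period 1 has {circle, square, star, hexagon} and room 4 has {circle}, leaving only triangle.
Period 2, room 2: period 2 has {circle, square, star, hexagon} and room 2 has {square, hexagon}, leaving only triangle.
Period 3, room 3: period 3 has {square, triangle} and room 3 has {square, star, hexagon}, leaving only circle.
Period 3, room 2: period 3 has {circle, square, triangle} and room 2 has {square, triangle, hexagon}, leaving only star.
Period 4 already has {hexagon} and room 2 already has {square, triangle, star, hexagon}, so period 4, room 2 must be circle.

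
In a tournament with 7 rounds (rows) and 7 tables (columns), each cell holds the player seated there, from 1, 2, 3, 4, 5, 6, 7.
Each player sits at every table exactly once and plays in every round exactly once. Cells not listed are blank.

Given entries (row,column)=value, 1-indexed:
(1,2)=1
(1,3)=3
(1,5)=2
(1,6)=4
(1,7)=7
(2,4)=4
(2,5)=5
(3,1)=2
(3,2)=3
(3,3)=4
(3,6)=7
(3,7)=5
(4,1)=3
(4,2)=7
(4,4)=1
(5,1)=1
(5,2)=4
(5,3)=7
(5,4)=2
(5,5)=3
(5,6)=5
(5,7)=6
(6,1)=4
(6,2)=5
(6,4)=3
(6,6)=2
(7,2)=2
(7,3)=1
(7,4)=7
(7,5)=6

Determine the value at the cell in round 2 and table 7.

3

Round 2, table 2: round 2 has {4, 5} and table 2 has {1, 2, 3, 4, 5, 7}, leaving only 6.
Round 2, table 1: round 2 has {4, 5, 6} and table 1 has {1, 2, 3, 4}, leaving only 7.
Round 2, table 3: round 2 has {4, 5, 6, 7} and table 3 has {1, 3, 4, 7}, leaving only 2.
Round 3, table 4: round 3 has {2, 3, 4, 5, 7} and table 4 has {1, 2, 3, 4, 7}, leaving only 6.
Round 1, table 4: round 1 has {1, 2, 3, 4, 7} and table 4 has {1, 2, 3, 4, 6, 7}, leaving only 5.
Round 1, table 1: round 1 has {1, 2, 3, 4, 5, 7} and table 1 has {1, 2, 3, 4, 7}, leaving only 6.
Round 3, table 5: round 3 has {2, 3, 4, 5, 6, 7} and table 5 has {2, 3, 5, 6}, leaving only 1.
Round 4, table 5: round 4 has {1, 3, 7} and table 5 has {1, 2, 3, 5, 6}, leaving only 4.
Round 4, table 6: round 4 has {1, 3, 4, 7} and table 6 has {2, 4, 5, 7}, leaving only 6.
Round 4, table 3: round 4 has {1, 3, 4, 6, 7} and table 3 has {1, 2, 3, 4, 7}, leaving only 5.
Round 4, table 7: round 4 has {1, 3, 4, 5, 6, 7} and table 7 has {5, 6, 7}, leaving only 2.
Round 6, table 3: round 6 has {2, 3, 4, 5} and table 3 has {1, 2, 3, 4, 5, 7}, leaving only 6.
Round 6, table 5: round 6 has {2, 3, 4, 5, 6} and table 5 has {1, 2, 3, 4, 5, 6}, leaving only 7.
Round 6, table 7: round 6 has {2, 3, 4, 5, 6, 7} and table 7 has {2, 5, 6, 7}, leaving only 1.
Round 2 already has {2, 4, 5, 6, 7} and table 7 already has {1, 2, 5, 6, 7}, so round 2, table 7 must be 3.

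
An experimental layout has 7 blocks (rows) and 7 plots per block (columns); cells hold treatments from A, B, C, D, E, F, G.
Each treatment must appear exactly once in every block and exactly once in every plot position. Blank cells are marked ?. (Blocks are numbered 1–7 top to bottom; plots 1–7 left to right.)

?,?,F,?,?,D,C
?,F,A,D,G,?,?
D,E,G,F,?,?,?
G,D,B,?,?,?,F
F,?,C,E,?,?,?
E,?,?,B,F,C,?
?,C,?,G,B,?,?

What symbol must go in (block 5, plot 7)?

Block 1, plot 4: block 1 has {C, D, F} and plot 4 has {B, D, E, F, G}, leaving only A.
Block 1, plot 1: block 1 has {A, C, D, F} and plot 1 has {D, E, F, G}, leaving only B.
Block 1, plot 2: block 1 has {A, B, C, D, F} and plot 2 has {C, D, E, F}, leaving only G.
Block 1, plot 5: block 1 has {A, B, C, D, F, G} and plot 5 has {B, F, G}, leaving only E.
Block 2, plot 1: block 2 has {A, D, F, G} and plot 1 has {B, D, E, F, G}, leaving only C.
Block 4, plot 4: block 4 has {B, D, F, G} and plot 4 has {A, B, D, E, F, G}, leaving only C.
Block 4, plot 5: block 4 has {B, C, D, F, G} and plot 5 has {B, E, F, G}, leaving only A.
Block 3, plot 5: block 3 has {D, E, F, G} and plot 5 has {A, B, E, F, G}, leaving only C.
Block 4, plot 6: block 4 has {A, B, C, D, F, G} and plot 6 has {C, D}, leaving only E.
Block 2, plot 6: block 2 has {A, C, D, F, G} and plot 6 has {C, D, E}, leaving only B.
Block 2, plot 7: block 2 has {A, B, C, D, F, G} and plot 7 has {C, F}, leaving only E.
Block 3, plot 6: block 3 has {C, D, E, F, G} and plot 6 has {B, C, D, E}, leaving only A.
Block 3, plot 7: block 3 has {A, C, D, E, F, G} and plot 7 has {C, E, F}, leaving only B.
Block 5, plot 5: block 5 has {C, E, F} and plot 5 has {A, B, C, E, F, G}, leaving only D.
Block 5, plot 6: block 5 has {C, D, E, F} and plot 6 has {A, B, C, D, E}, leaving only G.
Block 5 already has {C, D, E, F, G} and plot 7 already has {B, C, E, F}, so block 5, plot 7 must be A.

A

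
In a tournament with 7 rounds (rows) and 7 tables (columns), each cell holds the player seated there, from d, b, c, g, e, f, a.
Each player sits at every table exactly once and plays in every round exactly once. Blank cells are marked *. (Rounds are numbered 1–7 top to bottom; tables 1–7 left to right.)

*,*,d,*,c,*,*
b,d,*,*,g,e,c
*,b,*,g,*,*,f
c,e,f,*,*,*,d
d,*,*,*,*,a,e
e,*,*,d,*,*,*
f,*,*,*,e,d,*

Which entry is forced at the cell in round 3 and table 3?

Round 2, table 3: round 2 has {d, b, c, g, e} and table 3 has {d, f}, leaving only a.
Round 2, table 4: round 2 has {d, b, c, g, e, a} and table 4 has {d, g}, leaving only f.
Round 3, table 1: round 3 has {b, g, f} and table 1 has {d, b, c, e, f}, leaving only a.
Round 1, table 1: round 1 has {d, c} and table 1 has {d, b, c, e, f, a}, leaving only g.
Round 3, table 5: round 3 has {b, g, f, a} and table 5 has {c, g, e}, leaving only d.
Round 3, table 6: round 3 has {d, b, g, f, a} and table 6 has {d, e, a}, leaving only c.
Round 3 already has {d, b, c, g, f, a} and table 3 already has {d, f, a}, so round 3, table 3 must be e.

e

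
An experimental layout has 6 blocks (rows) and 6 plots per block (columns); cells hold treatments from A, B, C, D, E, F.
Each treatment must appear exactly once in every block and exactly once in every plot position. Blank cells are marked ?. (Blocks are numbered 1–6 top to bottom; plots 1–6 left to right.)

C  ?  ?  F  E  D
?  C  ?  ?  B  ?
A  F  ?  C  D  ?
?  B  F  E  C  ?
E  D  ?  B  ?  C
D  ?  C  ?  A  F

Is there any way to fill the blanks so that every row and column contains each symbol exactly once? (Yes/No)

No

Block 4, plot 1: block 4 together with plot 1 already contain {A, B, C, D, E, F} — every symbol — so nothing can go there. The grid has no valid completion.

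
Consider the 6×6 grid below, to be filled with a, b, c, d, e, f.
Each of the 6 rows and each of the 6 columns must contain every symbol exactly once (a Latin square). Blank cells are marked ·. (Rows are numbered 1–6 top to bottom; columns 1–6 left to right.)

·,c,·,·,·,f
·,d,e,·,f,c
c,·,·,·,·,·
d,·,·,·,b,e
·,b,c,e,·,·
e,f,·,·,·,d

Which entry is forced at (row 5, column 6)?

a

Row 5 already has {b, c, e} and column 6 already has {c, d, e, f}, so row 5, column 6 must be a.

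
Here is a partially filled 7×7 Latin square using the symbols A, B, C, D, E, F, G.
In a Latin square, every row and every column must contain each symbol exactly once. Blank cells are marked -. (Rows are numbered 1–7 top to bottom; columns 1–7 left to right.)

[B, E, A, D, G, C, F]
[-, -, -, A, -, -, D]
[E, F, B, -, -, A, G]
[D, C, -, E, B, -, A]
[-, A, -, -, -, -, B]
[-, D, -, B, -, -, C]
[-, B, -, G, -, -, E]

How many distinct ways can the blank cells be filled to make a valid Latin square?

9

Row 2, column 1: eliminating its row and column leaves {C, F, G}.
Row 2, column 2: eliminating its row and column leaves {G}.
Row 2, column 3: eliminating its row and column leaves {C, E, F, G}.
Row 2, column 5: eliminating its row and column leaves {C, E, F}.
Row 2, column 6: eliminating its row and column leaves {B, E, F, G}.
Row 3, column 4: eliminating its row and column leaves {C}.
Row 3, column 5: eliminating its row and column leaves {C, D}.
Row 4, column 3: eliminating its row and column leaves {F, G}.
Row 4, column 6: eliminating its row and column leaves {F, G}.
Row 5, column 1: eliminating its row and column leaves {C, F, G}.
Row 5, column 3: eliminating its row and column leaves {C, D, E, F, G}.
Row 5, column 4: eliminating its row and column leaves {C, F}.
Row 5, column 5: eliminating its row and column leaves {C, D, E, F}.
Row 5, column 6: eliminating its row and column leaves {D, E, F, G}.
Row 6, column 1: eliminating its row and column leaves {A, F, G}.
Row 6, column 3: eliminating its row and column leaves {E, F, G}.
Row 6, column 5: eliminating its row and column leaves {A, E, F}.
Row 6, column 6: eliminating its row and column leaves {E, F, G}.
Row 7, column 1: eliminating its row and column leaves {A, C, F}.
Row 7, column 3: eliminating its row and column leaves {C, D, F}.
Row 7, column 5: eliminating its row and column leaves {A, C, D, F}.
Row 7, column 6: eliminating its row and column leaves {D, F}.
Enumerating the assignments across these blanks that avoid any row or column repeat gives 9 completions.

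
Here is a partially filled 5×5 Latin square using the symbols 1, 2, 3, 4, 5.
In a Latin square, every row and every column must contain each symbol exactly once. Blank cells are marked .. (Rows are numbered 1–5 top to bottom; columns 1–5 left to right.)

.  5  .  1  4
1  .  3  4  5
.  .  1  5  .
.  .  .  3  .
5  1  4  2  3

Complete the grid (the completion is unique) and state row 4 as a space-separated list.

2 4 5 3 1

Row 1, column 3: row 1 has {1, 4, 5} and column 3 has {1, 3, 4}, leaving only 2.
Row 4, column 3: row 4 has {3} and column 3 has {1, 2, 3, 4}, leaving only 5.
Row 1, column 1: row 1 has {1, 2, 4, 5} and column 1 has {1, 5}, leaving only 3.
Row 2, column 2: row 2 has {1, 3, 4, 5} and column 2 has {1, 5}, leaving only 2.
Row 4, column 2: row 4 has {3, 5} and column 2 has {1, 2, 5}, leaving only 4.
Row 4, column 1: row 4 has {3, 4, 5} and column 1 has {1, 3, 5}, leaving only 2.
Row 4, column 5: row 4 has {2, 3, 4, 5} and column 5 has {3, 4, 5}, leaving only 1.
So row 4 reads: 2 4 5 3 1.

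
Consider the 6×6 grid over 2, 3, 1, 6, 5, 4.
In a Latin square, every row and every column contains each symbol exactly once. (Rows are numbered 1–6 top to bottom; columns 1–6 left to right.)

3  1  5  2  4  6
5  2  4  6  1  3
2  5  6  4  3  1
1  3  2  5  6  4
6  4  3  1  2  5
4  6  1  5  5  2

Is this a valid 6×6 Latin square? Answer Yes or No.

Column 4 contains 5 twice (at rows 4 and 6), so it is not a permutation.

No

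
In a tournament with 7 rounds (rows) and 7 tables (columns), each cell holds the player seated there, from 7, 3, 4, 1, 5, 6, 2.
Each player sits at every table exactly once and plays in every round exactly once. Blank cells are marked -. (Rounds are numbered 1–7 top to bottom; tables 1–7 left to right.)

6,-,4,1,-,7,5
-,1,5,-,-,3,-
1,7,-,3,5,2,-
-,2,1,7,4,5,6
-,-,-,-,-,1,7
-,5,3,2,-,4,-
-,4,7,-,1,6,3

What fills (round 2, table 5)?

Round 1, table 2: round 1 has {7, 4, 1, 5, 6} and table 2 has {7, 4, 1, 5, 2}, leaving only 3.
Round 1, table 5: round 1 has {7, 3, 4, 1, 5, 6} and table 5 has {4, 1, 5}, leaving only 2.
Round 3, table 3: round 3 has {7, 3, 1, 5, 2} and table 3 has {7, 3, 4, 1, 5}, leaving only 6.
Round 3, table 7: round 3 has {7, 3, 1, 5, 6, 2} and table 7 has {7, 3, 5, 6}, leaving only 4.
Round 2, table 7: round 2 has {3, 1, 5} and table 7 has {7, 3, 4, 5, 6}, leaving only 2.
Round 4, table 1: round 4 has {7, 4, 1, 5, 6, 2} and table 1 has {1, 6}, leaving only 3.
Round 5, table 2: round 5 has {7, 1} and table 2 has {7, 3, 4, 1, 5, 2}, leaving only 6.
Round 5, table 3: round 5 has {7, 1, 6} and table 3 has {7, 3, 4, 1, 5, 6}, leaving only 2.
Round 5, table 5: round 5 has {7, 1, 6, 2} and table 5 has {4, 1, 5, 2}, leaving only 3.
Round 6, table 1: round 6 has {3, 4, 5, 2} and table 1 has {3, 1, 6}, leaving only 7.
Round 2, table 1: round 2 has {3, 1, 5, 2} and table 1 has {7, 3, 1, 6}, leaving only 4.
Round 2, table 4: round 2 has {3, 4, 1, 5, 2} and table 4 has {7, 3, 1, 2}, leaving only 6.
Round 2 already has {3, 4, 1, 5, 6, 2} and table 5 already has {3, 4, 1, 5, 2}, so round 2, table 5 must be 7.

7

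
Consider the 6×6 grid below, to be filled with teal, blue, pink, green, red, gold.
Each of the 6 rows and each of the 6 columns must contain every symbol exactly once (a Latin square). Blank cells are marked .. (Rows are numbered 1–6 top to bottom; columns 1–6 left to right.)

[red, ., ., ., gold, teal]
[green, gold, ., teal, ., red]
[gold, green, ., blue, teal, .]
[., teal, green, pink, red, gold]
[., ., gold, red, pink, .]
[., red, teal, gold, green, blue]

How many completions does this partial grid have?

1

Row 1, column 2: eliminating its row and column leaves {blue, pink}.
Row 1, column 3: eliminating its row and column leaves {blue, pink}.
Row 1, column 4: eliminating its row and column leaves {green}.
Row 2, column 3: eliminating its row and column leaves {blue, pink}.
Row 2, column 5: eliminating its row and column leaves {blue}.
Row 3, column 3: eliminating its row and column leaves {pink, red}.
Row 3, column 6: eliminating its row and column leaves {pink}.
Row 4, column 1: eliminating its row and column leaves {blue}.
Row 5, column 1: eliminating its row and column leaves {teal, blue}.
Row 5, column 2: eliminating its row and column leaves {blue}.
Row 5, column 6: eliminating its row and column leaves {green}.
Row 6, column 1: eliminating its row and column leaves {pink}.
Only one assignment across all blanks avoids any row or column repeat, giving 1 completion.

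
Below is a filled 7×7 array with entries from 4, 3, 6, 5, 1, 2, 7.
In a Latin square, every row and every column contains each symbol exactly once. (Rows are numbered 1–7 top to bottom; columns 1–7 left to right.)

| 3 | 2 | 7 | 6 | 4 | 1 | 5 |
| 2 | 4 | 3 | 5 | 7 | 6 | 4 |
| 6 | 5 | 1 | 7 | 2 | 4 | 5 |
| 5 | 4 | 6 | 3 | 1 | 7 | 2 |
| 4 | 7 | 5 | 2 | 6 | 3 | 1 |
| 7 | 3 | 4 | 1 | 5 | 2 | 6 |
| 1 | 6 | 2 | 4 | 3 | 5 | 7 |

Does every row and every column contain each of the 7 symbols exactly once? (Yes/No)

No

Row 2 contains 4 twice (at columns 2 and 7); row 3 is also not a permutation.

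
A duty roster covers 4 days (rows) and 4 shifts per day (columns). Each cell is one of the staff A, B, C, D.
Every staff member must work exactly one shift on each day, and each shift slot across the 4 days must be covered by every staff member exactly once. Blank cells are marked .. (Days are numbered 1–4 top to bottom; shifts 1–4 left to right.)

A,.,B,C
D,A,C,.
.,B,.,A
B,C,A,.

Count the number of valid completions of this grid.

1

Day 1, shift 2: eliminating its day and shift leaves {D}.
Day 2, shift 4: eliminating its day and shift leaves {B}.
Day 3, shift 1: eliminating its day and shift leaves {C}.
Day 3, shift 3: eliminating its day and shift leaves {D}.
Day 4, shift 4: eliminating its day and shift leaves {D}.
Only one assignment across all blanks avoids any day or shift repeat, giving 1 completion.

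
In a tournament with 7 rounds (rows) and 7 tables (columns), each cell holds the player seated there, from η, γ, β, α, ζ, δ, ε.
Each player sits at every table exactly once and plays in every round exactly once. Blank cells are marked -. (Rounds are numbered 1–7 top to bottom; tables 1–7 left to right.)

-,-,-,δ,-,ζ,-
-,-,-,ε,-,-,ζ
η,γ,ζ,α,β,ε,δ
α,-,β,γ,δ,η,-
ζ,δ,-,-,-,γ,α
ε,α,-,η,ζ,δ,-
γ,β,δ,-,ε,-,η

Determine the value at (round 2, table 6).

β

Round 1, table 1: round 1 has {ζ, δ} and table 1 has {η, γ, α, ζ, ε}, leaving only β.
Round 2, table 1: round 2 has {ζ, ε} and table 1 has {η, γ, β, α, ζ, ε}, leaving only δ.
Round 2, table 2: round 2 has {ζ, δ, ε} and table 2 has {γ, β, α, δ}, leaving only η.
Round 1, table 2: round 1 has {β, ζ, δ} and table 2 has {η, γ, β, α, δ}, leaving only ε.
Round 1, table 7: round 1 has {β, ζ, δ, ε} and table 7 has {η, α, ζ, δ}, leaving only γ.
Round 4, table 2: round 4 has {η, γ, β, α, δ} and table 2 has {η, γ, β, α, δ, ε}, leaving only ζ.
Round 4, table 7: round 4 has {η, γ, β, α, ζ, δ} and table 7 has {η, γ, α, ζ, δ}, leaving only ε.
Round 5, table 4: round 5 has {γ, α, ζ, δ} and table 4 has {η, γ, α, δ, ε}, leaving only β.
Round 5, table 5: round 5 has {γ, β, α, ζ, δ} and table 5 has {β, ζ, δ, ε}, leaving only η.
Round 1, table 5: round 1 has {γ, β, ζ, δ, ε} and table 5 has {η, β, ζ, δ, ε}, leaving only α.
Round 1, table 3: round 1 has {γ, β, α, ζ, δ, ε} and table 3 has {β, ζ, δ}, leaving only η.
Round 2, table 5: round 2 has {η, ζ, δ, ε} and table 5 has {η, β, α, ζ, δ, ε}, leaving only γ.
Round 2, table 3: round 2 has {η, γ, ζ, δ, ε} and table 3 has {η, β, ζ, δ}, leaving only α.
Round 2 already has {η, γ, α, ζ, δ, ε} and table 6 already has {η, γ, ζ, δ, ε}, so round 2, table 6 must be β.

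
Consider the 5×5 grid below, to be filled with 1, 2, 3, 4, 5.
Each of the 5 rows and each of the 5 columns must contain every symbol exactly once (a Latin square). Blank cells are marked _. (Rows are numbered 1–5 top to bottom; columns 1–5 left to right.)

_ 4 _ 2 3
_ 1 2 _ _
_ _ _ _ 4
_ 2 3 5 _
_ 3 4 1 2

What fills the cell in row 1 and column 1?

Row 2, column 5: row 2 has {1, 2} and column 5 has {2, 3, 4}, leaving only 5.
Row 3, column 2: row 3 has {4} and column 2 has {1, 2, 3, 4}, leaving only 5.
Row 3, column 3: row 3 has {4, 5} and column 3 has {2, 3, 4}, leaving only 1.
Row 1, column 3: row 1 has {2, 3, 4} and column 3 has {1, 2, 3, 4}, leaving only 5.
Row 1 already has {2, 3, 4, 5} and column 1 already has {}, so row 1, column 1 must be 1.

1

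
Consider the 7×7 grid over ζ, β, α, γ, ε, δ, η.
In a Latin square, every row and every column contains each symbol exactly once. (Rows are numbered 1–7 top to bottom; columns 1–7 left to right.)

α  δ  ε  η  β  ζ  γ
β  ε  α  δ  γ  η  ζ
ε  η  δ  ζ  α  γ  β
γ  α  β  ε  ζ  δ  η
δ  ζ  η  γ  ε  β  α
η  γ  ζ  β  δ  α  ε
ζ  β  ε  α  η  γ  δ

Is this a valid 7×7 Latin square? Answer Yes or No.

Every row is a permutation, but column 6 contains γ twice (at rows 3 and 7).

No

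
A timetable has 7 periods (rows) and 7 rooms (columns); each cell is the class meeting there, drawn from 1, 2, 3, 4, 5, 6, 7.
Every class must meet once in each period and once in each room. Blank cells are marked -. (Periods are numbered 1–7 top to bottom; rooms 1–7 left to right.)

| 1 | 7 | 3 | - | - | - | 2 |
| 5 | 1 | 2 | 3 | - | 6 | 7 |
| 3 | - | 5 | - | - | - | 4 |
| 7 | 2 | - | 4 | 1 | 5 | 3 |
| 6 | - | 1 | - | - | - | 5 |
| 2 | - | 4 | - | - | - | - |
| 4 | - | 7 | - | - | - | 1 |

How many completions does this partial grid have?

Period 1, room 4: eliminating its period and room leaves {5, 6}.
Period 1, room 5: eliminating its period and room leaves {4, 5, 6}.
Period 1, room 6: eliminating its period and room leaves {4}.
Period 2, room 5: eliminating its period and room leaves {4}.
Period 3, room 2: eliminating its period and room leaves {6}.
Period 3, room 4: eliminating its period and room leaves {1, 2, 6, 7}.
Period 3, room 5: eliminating its period and room leaves {2, 6, 7}.
Period 3, room 6: eliminating its period and room leaves {1, 2, 7}.
Period 4, room 3: eliminating its period and room leaves {6}.
Period 5, room 2: eliminating its period and room leaves {3, 4}.
Period 5, room 4: eliminating its period and room leaves {2, 7}.
Period 5, room 5: eliminating its period and room leaves {2, 3, 4, 7}.
Period 5, room 6: eliminating its period and room leaves {2, 3, 4, 7}.
Period 6, room 2: eliminating its period and room leaves {3, 5, 6}.
Period 6, room 4: eliminating its period and room leaves {1, 5, 6, 7}.
Period 6, room 5: eliminating its period and room leaves {3, 5, 6, 7}.
Period 6, room 6: eliminating its period and room leaves {1, 3, 7}.
Period 6, room 7: eliminating its period and room leaves {6}.
Period 7, room 2: eliminating its period and room leaves {3, 5, 6}.
Period 7, room 4: eliminating its period and room leaves {2, 5, 6}.
Period 7, room 5: eliminating its period and room leaves {2, 3, 5, 6}.
Period 7, room 6: eliminating its period and room leaves {2, 3}.
Enumerating the assignments across these blanks that avoid any period or room repeat gives 14 completions.

14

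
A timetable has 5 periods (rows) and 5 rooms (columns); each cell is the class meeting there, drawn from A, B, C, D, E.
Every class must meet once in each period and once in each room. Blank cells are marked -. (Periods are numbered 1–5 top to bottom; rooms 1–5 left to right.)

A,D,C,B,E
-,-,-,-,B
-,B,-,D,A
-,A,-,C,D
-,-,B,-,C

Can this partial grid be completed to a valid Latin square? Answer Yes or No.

Period 3, room 3: period 3 has {A, B, D} and room 3 has {B, C}, so it must be E.
Now period 4, room 3: period 4 together with room 3 already contain {A, B, C, D, E} — every symbol — so nothing can go there. The grid has no valid completion.

No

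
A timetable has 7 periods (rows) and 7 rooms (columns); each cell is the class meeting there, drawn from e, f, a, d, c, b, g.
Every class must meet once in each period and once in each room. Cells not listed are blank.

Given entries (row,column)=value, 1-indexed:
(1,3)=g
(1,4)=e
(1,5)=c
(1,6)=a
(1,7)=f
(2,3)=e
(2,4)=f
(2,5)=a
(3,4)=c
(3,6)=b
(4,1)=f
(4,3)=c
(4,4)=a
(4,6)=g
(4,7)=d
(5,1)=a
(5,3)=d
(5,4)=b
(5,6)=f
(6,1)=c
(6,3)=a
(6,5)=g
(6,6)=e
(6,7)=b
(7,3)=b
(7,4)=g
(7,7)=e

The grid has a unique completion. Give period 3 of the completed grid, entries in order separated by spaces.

Period 3, room 3: period 3 has {c, b} and room 3 has {e, a, d, c, b, g}, leaving only f.
Period 5, room 5: period 5 has {f, a, d, b} and room 5 has {a, c, g}, leaving only e.
Period 3, room 5: period 3 has {f, c, b} and room 5 has {e, a, c, g}, leaving only d.
Period 4, room 5: period 4 has {f, a, d, c, g} and room 5 has {e, a, d, c, g}, leaving only b.
Period 4, room 2: period 4 has {f, a, d, c, b, g} and room 2 has {}, leaving only e.
Period 6, room 4: period 6 has {e, a, c, b, g} and room 4 has {e, f, a, c, b, g}, leaving only d.
Period 6, room 2: period 6 has {e, a, d, c, b, g} and room 2 has {e}, leaving only f.
Period 7, room 1: period 7 has {e, b, g} and room 1 has {f, a, c}, leaving only d.
Period 1, room 1: period 1 has {e, f, a, c, g} and room 1 has {f, a, d, c}, leaving only b.
Period 1, room 2: period 1 has {e, f, a, c, b, g} and room 2 has {e, f}, leaving only d.
Period 2, room 1: period 2 has {e, f, a} and room 1 has {f, a, d, c, b}, leaving only g.
Period 3, room 1: period 3 has {f, d, c, b} and room 1 has {f, a, d, c, b, g}, leaving only e.
Period 2, room 7: period 2 has {e, f, a, g} and room 7 has {e, f, d, b}, leaving only c.
Period 2, room 2: period 2 has {e, f, a, c, g} and room 2 has {e, f, d}, leaving only b.
Period 2, room 6: period 2 has {e, f, a, c, b, g} and room 6 has {e, f, a, b, g}, leaving only d.
Period 5, room 7: period 5 has {e, f, a, d, b} and room 7 has {e, f, d, c, b}, leaving only g.
Period 3, room 7: period 3 has {e, f, d, c, b} and room 7 has {e, f, d, c, b, g}, leaving only a.
Period 3, room 2: period 3 has {e, f, a, d, c, b} and room 2 has {e, f, d, b}, leaving only g.
So period 3 reads: e g f c d b a.

e g f c d b a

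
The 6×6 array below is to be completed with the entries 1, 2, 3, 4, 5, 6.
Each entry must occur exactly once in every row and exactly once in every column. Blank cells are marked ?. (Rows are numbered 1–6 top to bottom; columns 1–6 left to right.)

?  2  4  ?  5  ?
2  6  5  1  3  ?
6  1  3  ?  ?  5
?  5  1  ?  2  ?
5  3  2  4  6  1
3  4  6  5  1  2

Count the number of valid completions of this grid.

2

Row 1, column 1: eliminating its row and column leaves {1}.
Row 1, column 4: eliminating its row and column leaves {3, 6}.
Row 1, column 6: eliminating its row and column leaves {3, 6}.
Row 2, column 6: eliminating its row and column leaves {4}.
Row 3, column 4: eliminating its row and column leaves {2}.
Row 3, column 5: eliminating its row and column leaves {4}.
Row 4, column 1: eliminating its row and column leaves {4}.
Row 4, column 4: eliminating its row and column leaves {3, 6}.
Row 4, column 6: eliminating its row and column leaves {3, 4, 6}.
Enumerating the assignments across these blanks that avoid any row or column repeat gives 2 completions.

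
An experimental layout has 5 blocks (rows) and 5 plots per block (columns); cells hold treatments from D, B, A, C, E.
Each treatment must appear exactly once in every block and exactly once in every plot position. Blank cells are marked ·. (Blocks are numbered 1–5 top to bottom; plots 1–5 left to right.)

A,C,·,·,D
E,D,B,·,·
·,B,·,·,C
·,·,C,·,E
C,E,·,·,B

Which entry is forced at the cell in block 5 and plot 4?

Block 1, plot 3: block 1 has {D, A, C} and plot 3 has {B, C}, leaving only E.
Block 1, plot 4: block 1 has {D, A, C, E} and plot 4 has {}, leaving only B.
Block 2, plot 5: block 2 has {D, B, E} and plot 5 has {D, B, C, E}, leaving only A.
Block 2, plot 4: block 2 has {D, B, A, E} and plot 4 has {B}, leaving only C.
Block 3, plot 1: block 3 has {B, C} and plot 1 has {A, C, E}, leaving only D.
Block 3, plot 3: block 3 has {D, B, C} and plot 3 has {B, C, E}, leaving only A.
Block 3, plot 4: block 3 has {D, B, A, C} and plot 4 has {B, C}, leaving only E.
Block 4, plot 1: block 4 has {C, E} and plot 1 has {D, A, C, E}, leaving only B.
Block 4, plot 2: block 4 has {B, C, E} and plot 2 has {D, B, C, E}, leaving only A.
Block 4, plot 4: block 4 has {B, A, C, E} and plot 4 has {B, C, E}, leaving only D.
Block 5 already has {B, C, E} and plot 4 already has {D, B, C, E}, so block 5, plot 4 must be A.

A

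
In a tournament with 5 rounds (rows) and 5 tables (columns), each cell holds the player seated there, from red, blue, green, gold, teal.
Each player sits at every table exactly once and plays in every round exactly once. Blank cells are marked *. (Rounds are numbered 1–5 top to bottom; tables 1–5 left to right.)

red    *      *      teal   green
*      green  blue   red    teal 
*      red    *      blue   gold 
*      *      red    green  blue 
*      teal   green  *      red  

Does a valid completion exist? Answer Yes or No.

Yes

No round or table among the givens repeats a symbol, and propagating forced cells runs into no contradiction.
One valid completion exists (for instance, red blue gold teal green / gold green blue red teal / green red teal blue gold / teal gold red green blue / blue teal green gold red).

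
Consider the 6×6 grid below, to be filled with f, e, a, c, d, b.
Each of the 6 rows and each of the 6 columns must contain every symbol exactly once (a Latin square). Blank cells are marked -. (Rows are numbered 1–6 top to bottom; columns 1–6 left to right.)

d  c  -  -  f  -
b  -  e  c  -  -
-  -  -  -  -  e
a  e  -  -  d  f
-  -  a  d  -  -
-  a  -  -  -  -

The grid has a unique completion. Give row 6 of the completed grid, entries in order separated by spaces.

Row 1, column 3: row 1 has {f, c, d} and column 3 has {e, a}, leaving only b.
Row 1, column 6: row 1 has {f, c, d, b} and column 6 has {f, e}, leaving only a.
Row 1, column 4: row 1 has {f, a, c, d, b} and column 4 has {c, d}, leaving only e.
Row 2, column 5: row 2 has {e, c, b} and column 5 has {f, d}, leaving only a.
Row 2, column 6: row 2 has {e, a, c, b} and column 6 has {f, e, a}, leaving only d.
Row 2, column 2: row 2 has {e, a, c, d, b} and column 2 has {e, a, c}, leaving only f.
Row 4, column 3: row 4 has {f, e, a, d} and column 3 has {e, a, b}, leaving only c.
Row 4, column 4: row 4 has {f, e, a, c, d} and column 4 has {e, c, d}, leaving only b.
Row 6, column 4: row 6 has {a} and column 4 has {e, c, d, b}, leaving only f.
Row 6, column 3: row 6 has {f, a} and column 3 has {e, a, c, b}, leaving only d.
Row 3, column 3: row 3 has {e} and column 3 has {e, a, c, d, b}, leaving only f.
Row 3, column 1: row 3 has {f, e} and column 1 has {a, d, b}, leaving only c.
Row 6, column 1: row 6 has {f, a, d} and column 1 has {a, c, d, b}, leaving only e.
Row 3, column 4: row 3 has {f, e, c} and column 4 has {f, e, c, d, b}, leaving only a.
Row 3, column 5: row 3 has {f, e, a, c} and column 5 has {f, a, d}, leaving only b.
Row 6, column 5: row 6 has {f, e, a, d} and column 5 has {f, a, d, b}, leaving only c.
Row 6, column 6: row 6 has {f, e, a, c, d} and column 6 has {f, e, a, d}, leaving only b.
So row 6 reads: e a d f c b.

e a d f c b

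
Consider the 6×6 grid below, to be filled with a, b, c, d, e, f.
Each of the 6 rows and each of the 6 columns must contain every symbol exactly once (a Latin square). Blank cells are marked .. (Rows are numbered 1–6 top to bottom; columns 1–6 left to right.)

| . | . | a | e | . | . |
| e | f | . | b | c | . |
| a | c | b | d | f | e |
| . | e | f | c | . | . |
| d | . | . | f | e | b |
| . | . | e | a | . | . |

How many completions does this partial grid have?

Row 1, column 1: eliminating its row and column leaves {b, c, f}.
Row 1, column 2: eliminating its row and column leaves {b, d}.
Row 1, column 5: eliminating its row and column leaves {b, d}.
Row 1, column 6: eliminating its row and column leaves {c, d, f}.
Row 2, column 3: eliminating its row and column leaves {d}.
Row 2, column 6: eliminating its row and column leaves {a, d}.
Row 4, column 1: eliminating its row and column leaves {b}.
Row 4, column 5: eliminating its row and column leaves {a, b, d}.
Row 4, column 6: eliminating its row and column leaves {a, d}.
Row 5, column 2: eliminating its row and column leaves {a}.
Row 5, column 3: eliminating its row and column leaves {c}.
Row 6, column 1: eliminating its row and column leaves {b, c, f}.
Row 6, column 2: eliminating its row and column leaves {b, d}.
Row 6, column 5: eliminating its row and column leaves {b, d}.
Row 6, column 6: eliminating its row and column leaves {c, d, f}.
Enumerating the assignments across these blanks that avoid any row or column repeat gives 4 completions.

4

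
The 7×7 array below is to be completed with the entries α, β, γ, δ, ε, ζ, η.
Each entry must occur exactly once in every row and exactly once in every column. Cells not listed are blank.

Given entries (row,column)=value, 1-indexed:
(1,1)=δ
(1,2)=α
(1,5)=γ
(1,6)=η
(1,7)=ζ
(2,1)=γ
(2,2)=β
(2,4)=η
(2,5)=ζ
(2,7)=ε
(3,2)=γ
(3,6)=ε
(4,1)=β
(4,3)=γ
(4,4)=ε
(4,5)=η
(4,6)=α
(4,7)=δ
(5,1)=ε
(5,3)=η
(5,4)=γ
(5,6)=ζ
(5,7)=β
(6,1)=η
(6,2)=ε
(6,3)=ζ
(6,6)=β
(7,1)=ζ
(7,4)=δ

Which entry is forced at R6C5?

δ

Row 1, column 4: row 1 has {α, γ, δ, ζ, η} and column 4 has {γ, δ, ε, η}, leaving only β.
Row 1, column 3: row 1 has {α, β, γ, δ, ζ, η} and column 3 has {γ, ζ, η}, leaving only ε.
Row 2, column 6: row 2 has {β, γ, ε, ζ, η} and column 6 has {α, β, ε, ζ, η}, leaving only δ.
Row 2, column 3: row 2 has {β, γ, δ, ε, ζ, η} and column 3 has {γ, ε, ζ, η}, leaving only α.
Row 3, column 1: row 3 has {γ, ε} and column 1 has {β, γ, δ, ε, ζ, η}, leaving only α.
Row 3, column 4: row 3 has {α, γ, ε} and column 4 has {β, γ, δ, ε, η}, leaving only ζ.
Row 3, column 7: row 3 has {α, γ, ε, ζ} and column 7 has {β, δ, ε, ζ}, leaving only η.
Row 4, column 2: row 4 has {α, β, γ, δ, ε, η} and column 2 has {α, β, γ, ε}, leaving only ζ.
Row 5, column 2: row 5 has {β, γ, ε, ζ, η} and column 2 has {α, β, γ, ε, ζ}, leaving only δ.
Row 5, column 5: row 5 has {β, γ, δ, ε, ζ, η} and column 5 has {γ, ζ, η}, leaving only α.
Row 6 already has {β, ε, ζ, η} and column 5 already has {α, γ, ζ, η}, so row 6, column 5 must be δ.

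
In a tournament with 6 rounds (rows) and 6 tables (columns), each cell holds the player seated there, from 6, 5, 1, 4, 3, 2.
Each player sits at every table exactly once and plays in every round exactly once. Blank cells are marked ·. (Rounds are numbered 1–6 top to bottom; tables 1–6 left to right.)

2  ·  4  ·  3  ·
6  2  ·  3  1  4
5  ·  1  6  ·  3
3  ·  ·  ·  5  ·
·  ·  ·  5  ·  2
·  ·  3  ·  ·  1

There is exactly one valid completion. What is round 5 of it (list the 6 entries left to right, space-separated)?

1 3 6 5 4 2

Round 5, table 3: round 5 has {5, 2} and table 3 has {1, 4, 3}, leaving only 6.
Round 5, table 5: round 5 has {6, 5, 2} and table 5 has {5, 1, 3}, leaving only 4.
Round 5, table 1: round 5 has {6, 5, 4, 2} and table 1 has {6, 5, 3, 2}, leaving only 1.
Round 5, table 2: round 5 has {6, 5, 1, 4, 2} and table 2 has {2}, leaving only 3.
So round 5 reads: 1 3 6 5 4 2.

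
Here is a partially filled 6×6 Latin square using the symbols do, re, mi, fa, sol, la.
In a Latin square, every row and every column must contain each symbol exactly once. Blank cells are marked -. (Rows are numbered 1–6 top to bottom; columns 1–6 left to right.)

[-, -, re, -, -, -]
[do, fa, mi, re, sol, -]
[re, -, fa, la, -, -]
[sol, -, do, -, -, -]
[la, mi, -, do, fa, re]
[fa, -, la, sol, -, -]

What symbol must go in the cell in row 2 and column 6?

la

Row 2 already has {do, re, mi, fa, sol} and column 6 already has {re}, so row 2, column 6 must be la.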